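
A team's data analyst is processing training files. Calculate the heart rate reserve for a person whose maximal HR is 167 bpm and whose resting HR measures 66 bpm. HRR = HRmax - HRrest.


HRmax = 167 bpm
HRrest = 66 bpm
HRR = 167 - 66 = 101 bpm

101 bpm


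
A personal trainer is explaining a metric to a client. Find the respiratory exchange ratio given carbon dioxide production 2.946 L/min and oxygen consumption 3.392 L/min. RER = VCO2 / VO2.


VCO2 = 2.946 L/min
VO2 = 3.392 L/min
RER = 2.946 / 3.392 = 0.8685

0.8685


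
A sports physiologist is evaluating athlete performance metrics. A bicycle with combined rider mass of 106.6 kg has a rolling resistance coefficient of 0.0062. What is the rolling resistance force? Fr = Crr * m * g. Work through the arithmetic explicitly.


Fr = 0.0062 * 106.6 * 9.81
= 0.66092 * 9.81
= 6.484 N

6.484 N


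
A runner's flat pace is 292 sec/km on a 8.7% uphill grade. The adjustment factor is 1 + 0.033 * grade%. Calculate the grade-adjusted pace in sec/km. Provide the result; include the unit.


Factor = 1 + 0.033 * 8.7 = 1.2871
Adjusted pace = 292 * 1.2871
= 375.83 sec/km

375.83 s/km


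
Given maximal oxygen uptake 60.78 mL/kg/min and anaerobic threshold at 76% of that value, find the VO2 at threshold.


Percentage as decimal = 0.76
VO2 at AT = 60.78 * 0.76 = 46.19 mL/kg/min

46.19 mL/kg/min


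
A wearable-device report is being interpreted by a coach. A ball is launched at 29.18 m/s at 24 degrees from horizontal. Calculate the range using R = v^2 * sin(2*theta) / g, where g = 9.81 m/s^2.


sin(2 * 24) = sin(48) = 0.743145
v^2 = 29.18^2 = 851.4724
R = 851.4724 * 0.743145 / 9.81
= 64.502 m

64.502 m


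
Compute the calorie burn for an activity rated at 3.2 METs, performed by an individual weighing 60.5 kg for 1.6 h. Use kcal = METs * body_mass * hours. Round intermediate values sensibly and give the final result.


Product of METs and mass = 3.2 * 60.5 = 193.6
Total kcal = 193.6 * 1.6 = 309.76 kcal

309.76 kcal


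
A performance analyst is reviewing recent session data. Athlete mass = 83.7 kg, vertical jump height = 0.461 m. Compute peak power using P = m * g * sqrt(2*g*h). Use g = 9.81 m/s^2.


sqrt(2 * 9.81 * 0.461) = sqrt(9.04482) = 3.007461 m/s
P = 83.7 * 9.81 * 3.007461
= 2469.42 W

2469.42 W


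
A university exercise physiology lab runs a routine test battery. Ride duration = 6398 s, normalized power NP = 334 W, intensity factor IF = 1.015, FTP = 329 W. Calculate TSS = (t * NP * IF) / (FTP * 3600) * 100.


Numerator = 6398 * 334 * 1.015 = 2168985.98
Denominator = 329 * 3600 = 1184400
TSS = 2168985.98 / 1184400 * 100
= 183.13

183.13 TSS


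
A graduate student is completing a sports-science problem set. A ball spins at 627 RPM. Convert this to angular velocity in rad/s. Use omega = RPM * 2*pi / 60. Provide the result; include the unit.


omega = 627 * 2 * pi / 60
= 627 * 6.28318531 / 60
= 3939.557 / 60
= 65.659 rad/s

65.659 rad/s


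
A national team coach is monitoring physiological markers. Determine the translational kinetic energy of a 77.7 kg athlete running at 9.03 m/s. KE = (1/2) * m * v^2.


KE = 0.5 * m * v^2
= 0.5 * 77.7 * 9.03^2
= 0.5 * 77.7 * 81.5409
= 3167.86 J

3167.86 J


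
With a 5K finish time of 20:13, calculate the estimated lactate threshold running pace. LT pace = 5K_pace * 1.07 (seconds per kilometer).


Race duration = 1213 s for 5 km
Average pace = 1213 / 5 = 242.6 s/km
LT pace = 242.6 * 1.07
= 259.58 s/km

259.58 s/km


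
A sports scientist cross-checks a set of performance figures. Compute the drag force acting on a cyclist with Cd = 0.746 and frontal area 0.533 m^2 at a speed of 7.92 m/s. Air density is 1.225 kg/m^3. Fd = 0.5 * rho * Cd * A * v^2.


Step 1: v^2 = 62.7264
Step 2: Fd = 0.5 * 1.225 * 0.746 * 0.533 * 62.7264
= 15.276 N

15.276 N


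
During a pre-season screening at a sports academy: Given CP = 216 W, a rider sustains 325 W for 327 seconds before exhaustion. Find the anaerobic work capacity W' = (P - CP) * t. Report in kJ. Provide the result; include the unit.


Excess power = 325 - 216 = 109 W
Work above CP = 109 * 327 = 35643 J
W' = 35.643 kJ

35.643 kJ


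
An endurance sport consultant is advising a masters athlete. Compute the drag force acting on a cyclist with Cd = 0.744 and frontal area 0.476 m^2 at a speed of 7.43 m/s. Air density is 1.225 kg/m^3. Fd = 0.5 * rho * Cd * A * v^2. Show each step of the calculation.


Step 1: v^2 = 55.2049
Step 2: Fd = 0.5 * 1.225 * 0.744 * 0.476 * 55.2049
= 11.975 N

11.975 N


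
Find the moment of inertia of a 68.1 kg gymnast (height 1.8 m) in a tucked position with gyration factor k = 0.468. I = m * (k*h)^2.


Radius of gyration = 0.468 * 1.8 = 0.8424 m
I = 68.1 * 0.8424^2
= 68.1 * 0.709638
= 48.326 kg*m^2

48.326 kg*m^2


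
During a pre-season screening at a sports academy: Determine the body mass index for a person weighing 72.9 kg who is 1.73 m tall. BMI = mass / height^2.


BMI = mass / height^2
= 72.9 / 1.73^2
= 72.9 / 2.9929
= 24.36 kg/m^2

24.36 kg/m^2


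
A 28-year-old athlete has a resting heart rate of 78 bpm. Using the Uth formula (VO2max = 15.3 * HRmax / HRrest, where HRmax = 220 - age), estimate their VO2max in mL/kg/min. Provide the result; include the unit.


HRmax = 220 - 28 = 192 bpm
Ratio = HRmax / HRrest = 192 / 78 = 2.4615
VO2max = 15.3 * 2.4615 = 37.66 mL/kg/min

37.66 mL/kg/min


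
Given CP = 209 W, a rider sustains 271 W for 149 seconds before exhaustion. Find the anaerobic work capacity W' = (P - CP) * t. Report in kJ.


Excess power = 271 - 209 = 62 W
Work above CP = 62 * 149 = 9238 J
W' = 9.238 kJ

9.238 kJ


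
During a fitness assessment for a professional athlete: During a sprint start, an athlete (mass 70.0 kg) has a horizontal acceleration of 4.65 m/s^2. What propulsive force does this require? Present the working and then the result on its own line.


Propulsive force = mass * acceleration
= 70.0 kg * 4.65 m/s^2
= 325.5 N

325.5 N


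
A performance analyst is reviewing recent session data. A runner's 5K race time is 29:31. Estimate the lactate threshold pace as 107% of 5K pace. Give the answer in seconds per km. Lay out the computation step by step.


Total race time = 29*60 + 31 = 1771 seconds
5K pace = 1771 / 5 = 354.2 sec/km
LT pace = 354.2 * 1.07 = 378.99 sec/km

378.99 s/km


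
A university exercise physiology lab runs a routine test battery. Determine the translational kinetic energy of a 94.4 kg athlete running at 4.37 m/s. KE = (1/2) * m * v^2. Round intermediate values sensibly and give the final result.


KE = 0.5 * m * v^2
= 0.5 * 94.4 * 4.37^2
= 0.5 * 94.4 * 19.0969
= 901.37 J

901.37 J


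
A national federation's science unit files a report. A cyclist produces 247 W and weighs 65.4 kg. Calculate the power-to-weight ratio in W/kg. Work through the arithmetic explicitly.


P/W = power / mass
= 247 / 65.4
= 3.777 W/kg

3.777 W/kg


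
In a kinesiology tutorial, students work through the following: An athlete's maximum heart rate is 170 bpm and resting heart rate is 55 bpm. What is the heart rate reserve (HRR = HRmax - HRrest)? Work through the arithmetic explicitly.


HRR = HRmax - HRrest
= 170 - 55
= 115 bpm

115 bpm


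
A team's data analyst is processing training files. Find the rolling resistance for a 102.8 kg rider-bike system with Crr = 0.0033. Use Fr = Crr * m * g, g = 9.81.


m * g = 102.8 * 9.81 = 1008.468 N
Fr = 0.0033 * 1008.468 = 3.328 N

3.328 N


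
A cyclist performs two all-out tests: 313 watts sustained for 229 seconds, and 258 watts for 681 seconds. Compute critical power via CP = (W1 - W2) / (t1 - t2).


W1 = P1 * t1 = 313 * 229 = 71677 J
W2 = P2 * t2 = 258 * 681 = 175698 J
CP = (71677 - 175698) / (229 - 681)
= 230.13 W

230.13 W


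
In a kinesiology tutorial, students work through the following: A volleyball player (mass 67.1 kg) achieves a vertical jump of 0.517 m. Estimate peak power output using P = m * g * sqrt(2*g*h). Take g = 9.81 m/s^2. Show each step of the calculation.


2 * g * h = 2 * 9.81 * 0.517 = 10.14354
sqrt(10.14354) = 3.184892 m/s
P = 67.1 * 9.81 * 3.184892 = 2096.46 W

2096.46 W


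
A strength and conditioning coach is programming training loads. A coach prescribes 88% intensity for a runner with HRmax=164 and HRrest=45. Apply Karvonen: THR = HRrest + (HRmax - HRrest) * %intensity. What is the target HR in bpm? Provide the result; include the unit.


Heart rate reserve = 164 - 45 = 119
Intensity fraction = 88 / 100 = 0.88
THR = 45 + 119 * 0.88 = 149.72 bpm

149.72 bpm


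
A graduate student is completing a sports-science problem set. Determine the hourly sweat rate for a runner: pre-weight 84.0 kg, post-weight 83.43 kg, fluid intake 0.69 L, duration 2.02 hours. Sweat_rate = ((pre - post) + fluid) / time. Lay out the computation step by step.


Mass lost = 84.0 - 83.43 = 0.57 kg
Add fluid consumed: 0.57 + 0.69 = 1.26 L total sweat
Sweat rate = 1.26 / 2.02 = 0.624 L/h

0.624 L/h


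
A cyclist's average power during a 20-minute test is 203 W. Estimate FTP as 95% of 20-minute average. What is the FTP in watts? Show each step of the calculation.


FTP = 20-min power * 0.95
= 203 * 0.95
= 192.85 W

192.85 W


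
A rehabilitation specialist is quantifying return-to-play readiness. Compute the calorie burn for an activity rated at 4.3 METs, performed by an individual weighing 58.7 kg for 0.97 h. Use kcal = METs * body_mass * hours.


Product of METs and mass = 4.3 * 58.7 = 252.41
Total kcal = 252.41 * 0.97 = 244.84 kcal

244.84 kcal


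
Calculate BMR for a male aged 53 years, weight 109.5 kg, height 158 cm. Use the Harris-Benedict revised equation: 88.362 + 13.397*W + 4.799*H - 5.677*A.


Substituting values:
W term = 13.397 * 109.5 = 1466.9715
H term = 4.799 * 158 = 758.242
A term = 5.677 * 53 = 300.881
BMR = 2012.69 kcal/day

2012.69 kcal/day


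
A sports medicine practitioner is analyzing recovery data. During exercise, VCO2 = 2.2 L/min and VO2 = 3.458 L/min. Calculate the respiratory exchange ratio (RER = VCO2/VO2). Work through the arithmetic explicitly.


RER = VCO2 / VO2
= 2.2 / 3.458
= 0.6362

0.6362


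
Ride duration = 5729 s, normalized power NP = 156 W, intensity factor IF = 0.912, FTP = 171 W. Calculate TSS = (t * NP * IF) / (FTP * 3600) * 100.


Numerator = 5729 * 156 * 0.912 = 815076.288
Denominator = 171 * 3600 = 615600
TSS = 815076.288 / 615600 * 100
= 132.4

132.4 TSS


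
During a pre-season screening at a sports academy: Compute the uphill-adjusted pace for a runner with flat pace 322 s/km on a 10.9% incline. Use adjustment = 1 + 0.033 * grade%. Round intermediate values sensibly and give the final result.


Adjustment factor = 1 + 0.033 * 10.9 = 1.3597
Grade-adjusted pace = 322 * 1.3597 = 437.82 s/km

437.82 s/km


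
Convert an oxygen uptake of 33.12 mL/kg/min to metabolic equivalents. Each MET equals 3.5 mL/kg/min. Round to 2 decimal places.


One MET = 3.5 mL/kg/min
Number of METs = 33.12 / 3.5
= 9.46 METs

9.46 METs


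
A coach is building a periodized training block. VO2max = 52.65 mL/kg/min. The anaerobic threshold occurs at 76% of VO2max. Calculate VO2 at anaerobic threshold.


AT fraction = 76 / 100 = 0.76
AT VO2 = 52.65 * 0.76
= 40.01 mL/kg/min

40.01 mL/kg/min


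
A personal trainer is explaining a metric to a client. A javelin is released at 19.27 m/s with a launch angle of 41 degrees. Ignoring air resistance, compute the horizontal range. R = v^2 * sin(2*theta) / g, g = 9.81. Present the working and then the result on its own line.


Launch speed squared = 371.3329
sin(2 * 41 deg) = 0.990268
Range = 371.3329 * 0.990268 / 9.81
= 37.484 m

37.484 m


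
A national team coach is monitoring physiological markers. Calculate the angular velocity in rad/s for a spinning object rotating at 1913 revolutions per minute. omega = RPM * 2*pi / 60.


omega = RPM * 2*pi / 60
= 1913 * 6.28318531 / 60
= 200.329 rad/s

200.329 rad/s


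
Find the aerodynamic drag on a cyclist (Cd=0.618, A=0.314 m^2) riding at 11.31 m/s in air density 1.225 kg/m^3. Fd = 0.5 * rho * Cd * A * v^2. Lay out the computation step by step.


Fd = 0.5 * 1.225 * 0.618 * 0.314 * 11.31^2
= 0.5 * 1.225 * 0.618 * 0.314 * 127.9161
= 15.204 N

15.204 N


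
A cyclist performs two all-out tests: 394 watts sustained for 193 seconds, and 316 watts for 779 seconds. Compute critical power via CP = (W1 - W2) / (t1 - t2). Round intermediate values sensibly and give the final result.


W1 = P1 * t1 = 394 * 193 = 76042 J
W2 = P2 * t2 = 316 * 779 = 246164 J
CP = (76042 - 246164) / (193 - 779)
= 290.31 W

290.31 W


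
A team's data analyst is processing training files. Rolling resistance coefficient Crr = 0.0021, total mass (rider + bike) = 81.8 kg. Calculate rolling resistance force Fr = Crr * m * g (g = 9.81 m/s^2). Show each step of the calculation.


Fr = Crr * m * g
= 0.0021 * 81.8 * 9.81
= 1.685 N

1.685 N


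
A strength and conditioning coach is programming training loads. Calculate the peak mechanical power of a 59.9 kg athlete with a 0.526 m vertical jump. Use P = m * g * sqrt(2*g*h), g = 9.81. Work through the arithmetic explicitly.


First, sqrt(2gh) = sqrt(2 * 9.81 * 0.526)
= sqrt(10.32012) = 3.212494 m/s
Power = 59.9 * 9.81 * 3.212494 = 1887.72 W

1887.72 W


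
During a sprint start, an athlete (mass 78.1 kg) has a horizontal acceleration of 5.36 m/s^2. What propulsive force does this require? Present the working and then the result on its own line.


Propulsive force = mass * acceleration
= 78.1 kg * 5.36 m/s^2
= 418.62 N

418.62 N


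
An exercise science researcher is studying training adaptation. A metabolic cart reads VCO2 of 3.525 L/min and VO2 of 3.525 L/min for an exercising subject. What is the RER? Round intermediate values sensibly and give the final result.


RER = VCO2 / VO2 = 3.525 / 3.525 = 1.0

1.0


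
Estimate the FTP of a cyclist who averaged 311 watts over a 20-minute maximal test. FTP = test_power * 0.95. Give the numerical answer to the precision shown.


FTP = 311 * 0.95 = 295.45 W

295.45 W


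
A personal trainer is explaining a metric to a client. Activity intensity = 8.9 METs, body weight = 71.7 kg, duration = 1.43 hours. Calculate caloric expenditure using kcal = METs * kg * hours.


kcal = 8.9 * 71.7 * 1.43
= 638.13 * 1.43
= 912.53 kcal

912.53 kcal


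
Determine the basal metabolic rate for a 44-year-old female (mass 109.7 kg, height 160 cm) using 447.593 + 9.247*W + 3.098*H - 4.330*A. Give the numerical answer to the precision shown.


BMR = 447.593 + 9.247*109.7 + 3.098*160 - 4.330*44
= 1767.15 kcal/day

1767.15 kcal/day


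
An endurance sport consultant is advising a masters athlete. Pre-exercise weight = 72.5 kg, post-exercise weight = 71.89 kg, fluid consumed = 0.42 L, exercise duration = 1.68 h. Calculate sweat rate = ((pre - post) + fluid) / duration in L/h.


Weight loss = 72.5 - 71.89 = 0.61 kg (approx L)
Total sweat = 0.61 + 0.42 = 1.03 L
Sweat rate = 1.03 / 1.68 = 0.613 L/h

0.613 L/h


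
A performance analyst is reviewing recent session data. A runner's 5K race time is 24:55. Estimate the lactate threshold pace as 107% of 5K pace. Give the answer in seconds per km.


Total race time = 24*60 + 55 = 1495 seconds
5K pace = 1495 / 5 = 299.0 sec/km
LT pace = 299.0 * 1.07 = 319.93 sec/km

319.93 s/km


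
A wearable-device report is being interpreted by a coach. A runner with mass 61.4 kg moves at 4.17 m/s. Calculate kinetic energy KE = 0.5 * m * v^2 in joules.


v^2 = 4.17^2 = 17.3889
KE = 0.5 * 61.4 * 17.3889
= 533.84 J

533.84 J


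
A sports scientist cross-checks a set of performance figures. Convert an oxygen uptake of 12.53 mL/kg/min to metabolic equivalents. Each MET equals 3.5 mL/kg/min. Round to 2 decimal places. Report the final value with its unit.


One MET = 3.5 mL/kg/min
Number of METs = 12.53 / 3.5
= 3.58 METs

3.58 METs


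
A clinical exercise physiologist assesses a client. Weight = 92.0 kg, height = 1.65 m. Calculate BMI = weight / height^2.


height^2 = 1.65^2 = 2.7225
BMI = 92.0 / 2.7225 = 33.79 kg/m^2

33.79 kg/m^2


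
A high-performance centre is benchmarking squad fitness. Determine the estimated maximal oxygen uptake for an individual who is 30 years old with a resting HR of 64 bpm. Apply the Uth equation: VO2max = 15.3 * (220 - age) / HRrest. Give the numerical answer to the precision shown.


HRmax = 220 - 30 = 190
VO2max = 15.3 * (190 / 64)
= 15.3 * 2.9688
= 45.42 mL/kg/min

45.42 mL/kg/min


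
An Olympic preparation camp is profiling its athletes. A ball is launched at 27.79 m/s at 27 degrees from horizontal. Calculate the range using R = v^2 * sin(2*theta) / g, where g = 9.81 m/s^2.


sin(2 * 27) = sin(54) = 0.809017
v^2 = 27.79^2 = 772.2841
R = 772.2841 * 0.809017 / 9.81
= 63.689 m

63.689 m


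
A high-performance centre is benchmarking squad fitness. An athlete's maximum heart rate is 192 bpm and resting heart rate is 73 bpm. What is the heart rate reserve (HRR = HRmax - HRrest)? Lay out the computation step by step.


HRR = HRmax - HRrest
= 192 - 73
= 119 bpm

119 bpm


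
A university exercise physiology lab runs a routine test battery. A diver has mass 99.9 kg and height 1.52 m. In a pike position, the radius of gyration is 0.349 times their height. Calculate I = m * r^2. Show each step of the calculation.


r = 0.349 * 1.52 = 0.53048 m
I = m * r^2 = 99.9 * 0.281409 = 28.113 kg*m^2

28.113 kg*m^2


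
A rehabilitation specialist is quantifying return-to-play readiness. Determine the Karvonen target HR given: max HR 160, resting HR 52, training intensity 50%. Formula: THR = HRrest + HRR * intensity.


HRR = HRmax - HRrest = 160 - 52 = 108
THR = 52 + 108 * 0.5
= 106.0 bpm

106.0 bpm


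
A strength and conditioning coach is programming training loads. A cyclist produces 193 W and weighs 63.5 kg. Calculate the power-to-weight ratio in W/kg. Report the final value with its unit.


P/W = power / mass
= 193 / 63.5
= 3.039 W/kg

3.039 W/kg


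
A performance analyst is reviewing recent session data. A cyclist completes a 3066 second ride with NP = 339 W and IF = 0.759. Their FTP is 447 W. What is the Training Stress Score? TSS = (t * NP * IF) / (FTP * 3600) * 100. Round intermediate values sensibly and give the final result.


t * NP * IF = 3066 * 339 * 0.759 = 788884.866
FTP * 3600 = 1609200
TSS = (788884.866 / 1609200) * 100 = 49.02

49.02 TSS


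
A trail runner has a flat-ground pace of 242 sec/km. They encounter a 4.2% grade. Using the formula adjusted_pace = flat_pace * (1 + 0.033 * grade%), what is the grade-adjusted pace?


Grade factor = 1 + 0.033 * 4.2 = 1.1386
Adjusted = 242 * 1.1386 = 275.54 sec/km

275.54 s/km


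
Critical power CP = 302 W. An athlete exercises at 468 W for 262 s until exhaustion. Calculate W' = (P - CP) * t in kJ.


P - CP = 468 - 302 = 166 W
W' = 166 * 262 = 43492 J
= 43492 / 1000 = 43.492 kJ

43.492 kJ


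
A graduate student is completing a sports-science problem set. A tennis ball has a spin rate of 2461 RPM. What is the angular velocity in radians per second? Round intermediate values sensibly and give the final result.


Convert RPM to rad/s: multiply by 2*pi and divide by 60
omega = 2461 * 2 * pi / 60
= 257.715 rad/s

257.715 rad/s


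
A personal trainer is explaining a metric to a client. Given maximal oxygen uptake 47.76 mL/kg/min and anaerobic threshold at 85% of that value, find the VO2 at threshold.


Percentage as decimal = 0.85
VO2 at AT = 47.76 * 0.85 = 40.6 mL/kg/min

40.6 mL/kg/min


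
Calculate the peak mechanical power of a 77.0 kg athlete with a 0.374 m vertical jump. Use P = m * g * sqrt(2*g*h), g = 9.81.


First, sqrt(2gh) = sqrt(2 * 9.81 * 0.374)
= sqrt(7.33788) = 2.708852 m/s
Power = 77.0 * 9.81 * 2.708852 = 2046.19 W

2046.19 W


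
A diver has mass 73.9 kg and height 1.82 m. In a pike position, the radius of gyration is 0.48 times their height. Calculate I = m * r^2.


r = 0.48 * 1.82 = 0.8736 m
I = m * r^2 = 73.9 * 0.763177 = 56.399 kg*m^2

56.399 kg*m^2


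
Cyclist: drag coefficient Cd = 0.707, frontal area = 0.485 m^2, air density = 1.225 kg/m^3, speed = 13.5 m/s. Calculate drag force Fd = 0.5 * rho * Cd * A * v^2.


v^2 = 13.5^2 = 182.25
Fd = 0.5 * 1.225 * 0.707 * 0.485 * 182.25
= 38.277 N

38.277 N


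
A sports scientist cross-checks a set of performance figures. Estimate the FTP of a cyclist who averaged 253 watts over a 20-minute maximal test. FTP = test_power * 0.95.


FTP = 253 * 0.95 = 240.35 W

240.35 W


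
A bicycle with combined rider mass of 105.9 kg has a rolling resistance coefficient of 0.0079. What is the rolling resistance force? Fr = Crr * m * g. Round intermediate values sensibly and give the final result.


Fr = 0.0079 * 105.9 * 9.81
= 0.83661 * 9.81
= 8.207 N

8.207 N


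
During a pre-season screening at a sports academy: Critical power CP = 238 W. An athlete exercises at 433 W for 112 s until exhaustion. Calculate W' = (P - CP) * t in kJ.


P - CP = 433 - 238 = 195 W
W' = 195 * 112 = 21840 J
= 21840 / 1000 = 21.84 kJ

21.84 kJ


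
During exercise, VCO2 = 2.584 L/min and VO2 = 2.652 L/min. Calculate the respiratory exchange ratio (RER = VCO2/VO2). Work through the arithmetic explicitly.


RER = VCO2 / VO2
= 2.584 / 2.652
= 0.9744

0.9744


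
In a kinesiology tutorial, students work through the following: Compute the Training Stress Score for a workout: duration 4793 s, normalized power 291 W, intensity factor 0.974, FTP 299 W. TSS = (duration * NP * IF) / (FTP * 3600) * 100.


Product = 4793 * 291 * 0.974 = 1358499.162
Base = 299 * 3600 = 1076400
TSS = 1358499.162 / 1076400 * 100 = 126.21

126.21 TSS


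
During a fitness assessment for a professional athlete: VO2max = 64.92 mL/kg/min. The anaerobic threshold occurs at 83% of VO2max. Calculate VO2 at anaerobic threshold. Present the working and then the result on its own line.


AT fraction = 83 / 100 = 0.83
AT VO2 = 64.92 * 0.83
= 53.88 mL/kg/min

53.88 mL/kg/min


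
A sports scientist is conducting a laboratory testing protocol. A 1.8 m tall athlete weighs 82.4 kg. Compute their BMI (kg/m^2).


height^2 = 3.24 m^2
BMI = 82.4 / 3.24 = 25.43 kg/m^2

25.43 kg/m^2


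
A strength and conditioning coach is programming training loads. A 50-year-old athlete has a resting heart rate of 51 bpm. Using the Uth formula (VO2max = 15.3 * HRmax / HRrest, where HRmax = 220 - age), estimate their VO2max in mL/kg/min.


HRmax = 220 - 50 = 170 bpm
Ratio = HRmax / HRrest = 170 / 51 = 3.3333
VO2max = 15.3 * 3.3333 = 51.0 mL/kg/min

51.0 mL/kg/min


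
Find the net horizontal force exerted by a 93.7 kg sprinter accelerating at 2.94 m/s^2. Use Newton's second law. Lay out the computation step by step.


Newton's second law: F = m * a
F = 93.7 * 2.94 = 275.48 N

275.48 N


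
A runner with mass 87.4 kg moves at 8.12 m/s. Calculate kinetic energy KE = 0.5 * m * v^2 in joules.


v^2 = 8.12^2 = 65.9344
KE = 0.5 * 87.4 * 65.9344
= 2881.33 J

2881.33 J


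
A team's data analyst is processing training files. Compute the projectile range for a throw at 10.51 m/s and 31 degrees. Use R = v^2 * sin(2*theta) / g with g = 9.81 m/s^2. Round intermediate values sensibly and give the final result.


Two times the angle = 62 degrees
sin(62) = 0.882948
R = 110.4601 * 0.882948 / 9.81 = 9.942 m

9.942 m


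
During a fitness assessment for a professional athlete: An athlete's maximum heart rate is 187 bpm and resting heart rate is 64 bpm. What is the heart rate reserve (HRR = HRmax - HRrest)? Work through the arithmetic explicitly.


HRR = HRmax - HRrest
= 187 - 64
= 123 bpm

123 bpm


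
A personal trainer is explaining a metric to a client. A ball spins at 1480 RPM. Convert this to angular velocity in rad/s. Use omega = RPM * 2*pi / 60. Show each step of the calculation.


omega = 1480 * 2 * pi / 60
= 1480 * 6.28318531 / 60
= 9299.114 / 60
= 154.985 rad/s

154.985 rad/s


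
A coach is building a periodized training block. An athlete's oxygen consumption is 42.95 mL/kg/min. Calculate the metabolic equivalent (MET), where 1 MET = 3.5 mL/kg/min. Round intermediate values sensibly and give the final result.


MET = VO2 / 3.5
= 42.95 / 3.5
= 12.27 METs

12.27 METs


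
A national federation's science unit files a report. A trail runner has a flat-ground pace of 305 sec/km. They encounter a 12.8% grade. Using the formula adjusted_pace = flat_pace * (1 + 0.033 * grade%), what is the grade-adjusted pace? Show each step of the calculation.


Grade factor = 1 + 0.033 * 12.8 = 1.4224
Adjusted = 305 * 1.4224 = 433.83 sec/km

433.83 s/km


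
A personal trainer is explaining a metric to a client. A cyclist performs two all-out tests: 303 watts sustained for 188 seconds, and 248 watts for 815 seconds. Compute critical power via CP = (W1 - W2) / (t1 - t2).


W1 = P1 * t1 = 303 * 188 = 56964 J
W2 = P2 * t2 = 248 * 815 = 202120 J
CP = (56964 - 202120) / (188 - 815)
= 231.51 W

231.51 W


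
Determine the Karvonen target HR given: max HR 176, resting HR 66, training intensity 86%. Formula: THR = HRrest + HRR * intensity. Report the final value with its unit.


HRR = HRmax - HRrest = 176 - 66 = 110
THR = 66 + 110 * 0.86
= 160.6 bpm

160.6 bpm


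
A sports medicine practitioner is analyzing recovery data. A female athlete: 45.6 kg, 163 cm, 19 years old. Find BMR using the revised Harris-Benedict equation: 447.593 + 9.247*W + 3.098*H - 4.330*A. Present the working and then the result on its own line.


Intercept = 447.593
Weight contribution = 9.247 * 45.6 = 421.6632
Height contribution = 3.098 * 163 = 504.974
Age contribution = 4.33 * 19 = 82.27
BMR = 447.593 + 421.6632 + 504.974 - 82.27
= 1291.96 kcal/day

1291.96 kcal/day


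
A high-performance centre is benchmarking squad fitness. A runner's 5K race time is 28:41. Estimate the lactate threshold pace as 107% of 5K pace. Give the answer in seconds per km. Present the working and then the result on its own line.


Total race time = 28*60 + 41 = 1721 seconds
5K pace = 1721 / 5 = 344.2 sec/km
LT pace = 344.2 * 1.07 = 368.29 sec/km

368.29 s/km


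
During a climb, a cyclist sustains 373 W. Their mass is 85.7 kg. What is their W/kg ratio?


Power-to-weight = 373 W / 85.7 kg
= 4.352 W/kg

4.352 W/kg


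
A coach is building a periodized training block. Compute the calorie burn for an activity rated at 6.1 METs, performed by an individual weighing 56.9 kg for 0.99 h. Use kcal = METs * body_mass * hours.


Product of METs and mass = 6.1 * 56.9 = 347.09
Total kcal = 347.09 * 0.99 = 343.62 kcal

343.62 kcal


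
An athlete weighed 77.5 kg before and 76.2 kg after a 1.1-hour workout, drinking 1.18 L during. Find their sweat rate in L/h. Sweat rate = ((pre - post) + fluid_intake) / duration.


Body mass change = 1.3 kg
Total sweat loss = 1.3 + 1.18 = 2.48 L
Rate = 2.48 / 1.1 = 2.255 L/h

2.255 L/h


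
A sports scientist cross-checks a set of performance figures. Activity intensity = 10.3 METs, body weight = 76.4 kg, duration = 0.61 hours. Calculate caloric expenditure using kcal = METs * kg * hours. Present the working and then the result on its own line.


kcal = 10.3 * 76.4 * 0.61
= 786.92 * 0.61
= 480.02 kcal

480.02 kcal


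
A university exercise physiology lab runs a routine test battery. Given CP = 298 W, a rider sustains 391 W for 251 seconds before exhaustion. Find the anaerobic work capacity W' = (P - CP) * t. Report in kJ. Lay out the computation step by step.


Excess power = 391 - 298 = 93 W
Work above CP = 93 * 251 = 23343 J
W' = 23.343 kJ

23.343 kJ


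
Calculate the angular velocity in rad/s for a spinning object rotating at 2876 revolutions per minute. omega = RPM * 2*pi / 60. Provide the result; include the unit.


omega = RPM * 2*pi / 60
= 2876 * 6.28318531 / 60
= 301.174 rad/s

301.174 rad/s


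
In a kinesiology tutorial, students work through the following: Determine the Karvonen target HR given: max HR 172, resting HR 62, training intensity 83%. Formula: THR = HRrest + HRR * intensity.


HRR = HRmax - HRrest = 172 - 62 = 110
THR = 62 + 110 * 0.83
= 153.3 bpm

153.3 bpm


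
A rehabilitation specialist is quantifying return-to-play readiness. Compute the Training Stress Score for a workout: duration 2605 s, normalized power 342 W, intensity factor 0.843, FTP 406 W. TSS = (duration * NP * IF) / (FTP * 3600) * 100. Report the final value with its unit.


Product = 2605 * 342 * 0.843 = 751037.13
Base = 406 * 3600 = 1461600
TSS = 751037.13 / 1461600 * 100 = 51.38

51.38 TSS


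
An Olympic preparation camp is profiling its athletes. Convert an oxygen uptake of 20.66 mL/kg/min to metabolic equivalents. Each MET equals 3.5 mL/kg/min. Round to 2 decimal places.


One MET = 3.5 mL/kg/min
Number of METs = 20.66 / 3.5
= 5.9 METs

5.9 METs


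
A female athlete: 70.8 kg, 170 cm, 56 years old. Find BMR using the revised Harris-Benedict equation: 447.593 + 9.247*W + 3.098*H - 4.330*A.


Intercept = 447.593
Weight contribution = 9.247 * 70.8 = 654.6876
Height contribution = 3.098 * 170 = 526.66
Age contribution = 4.33 * 56 = 242.48
BMR = 447.593 + 654.6876 + 526.66 - 242.48
= 1386.46 kcal/day

1386.46 kcal/day


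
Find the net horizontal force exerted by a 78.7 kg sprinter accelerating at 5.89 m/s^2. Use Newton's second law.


Newton's second law: F = m * a
F = 78.7 * 5.89 = 463.54 N

463.54 N


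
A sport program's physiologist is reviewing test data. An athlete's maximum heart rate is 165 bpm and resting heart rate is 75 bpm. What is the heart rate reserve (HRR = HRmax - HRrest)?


HRR = HRmax - HRrest
= 165 - 75
= 90 bpm

90 bpm


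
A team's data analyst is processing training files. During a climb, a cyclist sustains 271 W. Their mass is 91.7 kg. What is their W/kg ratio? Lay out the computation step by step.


Power-to-weight = 271 W / 91.7 kg
= 2.955 W/kg

2.955 W/kg


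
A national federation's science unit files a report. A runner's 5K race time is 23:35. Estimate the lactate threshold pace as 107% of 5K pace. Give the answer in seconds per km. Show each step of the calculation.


Total race time = 23*60 + 35 = 1415 seconds
5K pace = 1415 / 5 = 283.0 sec/km
LT pace = 283.0 * 1.07 = 302.81 sec/km

302.81 s/km


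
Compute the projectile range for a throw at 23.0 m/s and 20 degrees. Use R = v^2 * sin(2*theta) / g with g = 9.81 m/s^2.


Two times the angle = 40 degrees
sin(40) = 0.642788
R = 529.0 * 0.642788 / 9.81 = 34.662 m

34.662 m


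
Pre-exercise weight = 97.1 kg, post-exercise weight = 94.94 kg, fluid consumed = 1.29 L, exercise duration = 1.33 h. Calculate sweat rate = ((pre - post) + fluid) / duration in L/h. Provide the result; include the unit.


Weight loss = 97.1 - 94.94 = 2.16 kg (approx L)
Total sweat = 2.16 + 1.29 = 3.45 L
Sweat rate = 3.45 / 1.33 = 2.594 L/h

2.594 L/h


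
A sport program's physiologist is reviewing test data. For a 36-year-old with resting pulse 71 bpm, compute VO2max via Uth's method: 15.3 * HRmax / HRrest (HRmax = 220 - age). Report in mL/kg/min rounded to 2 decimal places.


Step 1: HRmax = 220 - 36 = 184 bpm
Step 2: Ratio = 184 / 71 = 2.5915
Step 3: VO2max = 15.3 * 2.5915 = 39.65 mL/kg/min

39.65 mL/kg/min


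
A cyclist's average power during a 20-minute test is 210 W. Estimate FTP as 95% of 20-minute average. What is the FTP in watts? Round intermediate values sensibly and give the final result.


FTP = 20-min power * 0.95
= 210 * 0.95
= 199.5 W

199.5 W


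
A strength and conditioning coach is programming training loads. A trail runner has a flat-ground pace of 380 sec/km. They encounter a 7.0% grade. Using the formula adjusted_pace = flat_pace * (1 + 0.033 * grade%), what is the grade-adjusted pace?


Grade factor = 1 + 0.033 * 7.0 = 1.231
Adjusted = 380 * 1.231 = 467.78 sec/km

467.78 s/km


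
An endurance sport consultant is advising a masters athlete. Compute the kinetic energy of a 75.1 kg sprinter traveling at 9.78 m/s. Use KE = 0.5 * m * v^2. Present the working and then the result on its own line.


Velocity squared = 95.6484
KE = 0.5 * 75.1 * 95.6484 = 3591.6 J

3591.6 J


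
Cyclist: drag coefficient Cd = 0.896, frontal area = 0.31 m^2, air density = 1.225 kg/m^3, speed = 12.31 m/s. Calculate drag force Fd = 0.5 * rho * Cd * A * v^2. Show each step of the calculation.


v^2 = 12.31^2 = 151.5361
Fd = 0.5 * 1.225 * 0.896 * 0.31 * 151.5361
= 25.781 N

25.781 N


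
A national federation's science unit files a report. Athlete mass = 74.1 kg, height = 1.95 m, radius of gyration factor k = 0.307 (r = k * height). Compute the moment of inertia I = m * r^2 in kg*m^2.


r = k * height = 0.307 * 1.95 = 0.59865 m
r^2 = 0.59865^2 = 0.358382
I = 74.1 * 0.358382 = 26.556 kg*m^2

26.556 kg*m^2


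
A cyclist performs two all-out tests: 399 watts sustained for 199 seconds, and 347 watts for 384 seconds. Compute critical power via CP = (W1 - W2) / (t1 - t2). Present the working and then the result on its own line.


W1 = P1 * t1 = 399 * 199 = 79401 J
W2 = P2 * t2 = 347 * 384 = 133248 J
CP = (79401 - 133248) / (199 - 384)
= 291.06 W

291.06 W


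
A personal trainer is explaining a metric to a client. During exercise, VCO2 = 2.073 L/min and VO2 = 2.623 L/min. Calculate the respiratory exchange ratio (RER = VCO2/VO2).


RER = VCO2 / VO2
= 2.073 / 2.623
= 0.7903

0.7903


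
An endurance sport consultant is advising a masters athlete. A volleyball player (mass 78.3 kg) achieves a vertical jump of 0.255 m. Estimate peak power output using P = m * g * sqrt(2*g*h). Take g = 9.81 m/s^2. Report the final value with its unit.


2 * g * h = 2 * 9.81 * 0.255 = 5.0031
sqrt(5.0031) = 2.236761 m/s
P = 78.3 * 9.81 * 2.236761 = 1718.11 W

1718.11 W


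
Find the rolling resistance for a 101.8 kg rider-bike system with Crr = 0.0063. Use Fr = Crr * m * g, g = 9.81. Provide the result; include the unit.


m * g = 101.8 * 9.81 = 998.658 N
Fr = 0.0063 * 998.658 = 6.292 N

6.292 N


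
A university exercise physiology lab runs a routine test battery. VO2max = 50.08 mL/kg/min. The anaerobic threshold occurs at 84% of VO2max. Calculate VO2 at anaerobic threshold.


AT fraction = 84 / 100 = 0.84
AT VO2 = 50.08 * 0.84
= 42.07 mL/kg/min

42.07 mL/kg/min


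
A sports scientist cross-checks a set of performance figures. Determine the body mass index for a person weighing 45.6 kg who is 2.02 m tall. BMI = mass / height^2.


BMI = mass / height^2
= 45.6 / 2.02^2
= 45.6 / 4.0804
= 11.18 kg/m^2

11.18 kg/m^2


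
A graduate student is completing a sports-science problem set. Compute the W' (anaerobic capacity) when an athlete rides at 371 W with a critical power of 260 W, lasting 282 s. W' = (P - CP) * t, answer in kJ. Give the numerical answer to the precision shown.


Above-CP power = 111 W
Duration = 282 s
W' = 111 * 282 = 31302 J
Convert: 31302 / 1000 = 31.302 kJ

31.302 kJ


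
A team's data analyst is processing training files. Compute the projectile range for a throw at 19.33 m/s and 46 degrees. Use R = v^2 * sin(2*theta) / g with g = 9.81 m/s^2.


Two times the angle = 92 degrees
sin(92) = 0.999391
R = 373.6489 * 0.999391 / 9.81 = 38.065 m

38.065 m


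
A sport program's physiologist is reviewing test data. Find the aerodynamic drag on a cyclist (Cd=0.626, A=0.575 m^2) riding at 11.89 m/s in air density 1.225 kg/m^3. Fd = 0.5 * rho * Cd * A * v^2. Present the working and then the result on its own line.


Fd = 0.5 * 1.225 * 0.626 * 0.575 * 11.89^2
= 0.5 * 1.225 * 0.626 * 0.575 * 141.3721
= 31.168 N

31.168 N


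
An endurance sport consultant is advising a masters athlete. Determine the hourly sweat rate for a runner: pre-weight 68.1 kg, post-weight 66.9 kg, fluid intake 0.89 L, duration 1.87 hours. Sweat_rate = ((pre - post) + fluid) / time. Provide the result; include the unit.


Mass lost = 68.1 - 66.9 = 1.2 kg
Add fluid consumed: 1.2 + 0.89 = 2.09 L total sweat
Sweat rate = 2.09 / 1.87 = 1.118 L/h

1.118 L/h


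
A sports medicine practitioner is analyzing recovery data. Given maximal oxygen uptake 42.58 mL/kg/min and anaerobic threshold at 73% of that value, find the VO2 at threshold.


Percentage as decimal = 0.73
VO2 at AT = 42.58 * 0.73 = 31.08 mL/kg/min

31.08 mL/kg/min


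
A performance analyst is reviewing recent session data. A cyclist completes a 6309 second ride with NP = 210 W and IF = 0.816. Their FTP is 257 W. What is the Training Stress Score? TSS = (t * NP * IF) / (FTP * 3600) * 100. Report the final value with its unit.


t * NP * IF = 6309 * 210 * 0.816 = 1081110.24
FTP * 3600 = 925200
TSS = (1081110.24 / 925200) * 100 = 116.85

116.85 TSS


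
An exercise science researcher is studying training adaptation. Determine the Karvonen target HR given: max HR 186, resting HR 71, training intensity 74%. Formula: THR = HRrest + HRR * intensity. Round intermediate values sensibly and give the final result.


HRR = HRmax - HRrest = 186 - 71 = 115
THR = 71 + 115 * 0.74
= 156.1 bpm

156.1 bpm


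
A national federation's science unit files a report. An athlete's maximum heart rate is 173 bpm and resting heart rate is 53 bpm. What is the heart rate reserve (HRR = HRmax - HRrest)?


HRR = HRmax - HRrest
= 173 - 53
= 120 bpm

120 bpm


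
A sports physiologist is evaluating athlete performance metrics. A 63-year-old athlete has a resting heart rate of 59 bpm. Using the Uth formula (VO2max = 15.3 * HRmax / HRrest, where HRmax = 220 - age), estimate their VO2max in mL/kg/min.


HRmax = 220 - 63 = 157 bpm
Ratio = HRmax / HRrest = 157 / 59 = 2.661
VO2max = 15.3 * 2.661 = 40.71 mL/kg/min

40.71 mL/kg/min


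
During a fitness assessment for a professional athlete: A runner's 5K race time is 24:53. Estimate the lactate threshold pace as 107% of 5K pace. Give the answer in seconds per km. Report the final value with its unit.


Total race time = 24*60 + 53 = 1493 seconds
5K pace = 1493 / 5 = 298.6 sec/km
LT pace = 298.6 * 1.07 = 319.5 sec/km

319.5 s/km


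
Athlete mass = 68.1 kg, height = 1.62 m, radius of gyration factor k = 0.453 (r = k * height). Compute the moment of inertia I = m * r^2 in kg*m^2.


r = k * height = 0.453 * 1.62 = 0.73386 m
r^2 = 0.73386^2 = 0.53855
I = 68.1 * 0.53855 = 36.675 kg*m^2

36.675 kg*m^2


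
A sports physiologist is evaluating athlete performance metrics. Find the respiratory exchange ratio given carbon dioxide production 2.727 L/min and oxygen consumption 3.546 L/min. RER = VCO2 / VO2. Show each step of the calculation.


VCO2 = 2.727 L/min
VO2 = 3.546 L/min
RER = 2.727 / 3.546 = 0.769

0.769


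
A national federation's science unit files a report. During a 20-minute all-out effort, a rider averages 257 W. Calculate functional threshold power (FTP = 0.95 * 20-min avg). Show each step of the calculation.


FTP = 0.95 * 257
= 244.15 W

244.15 W


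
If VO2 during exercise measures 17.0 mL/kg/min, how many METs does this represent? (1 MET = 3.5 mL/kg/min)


METs = VO2 / 3.5 = 17.0 / 3.5 = 4.86

4.86 METs


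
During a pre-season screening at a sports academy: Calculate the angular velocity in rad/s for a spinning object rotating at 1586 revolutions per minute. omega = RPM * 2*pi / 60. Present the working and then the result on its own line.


omega = RPM * 2*pi / 60
= 1586 * 6.28318531 / 60
= 166.086 rad/s

166.086 rad/s


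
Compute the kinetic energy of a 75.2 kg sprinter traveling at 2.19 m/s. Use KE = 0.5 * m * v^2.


Velocity squared = 4.7961
KE = 0.5 * 75.2 * 4.7961 = 180.33 J

180.33 J


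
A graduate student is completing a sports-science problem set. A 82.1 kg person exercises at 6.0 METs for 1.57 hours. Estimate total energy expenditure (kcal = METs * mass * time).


Energy = METs * mass(kg) * time(h)
= 6.0 * 82.1 * 1.57
= 773.38 kcal

773.38 kcal


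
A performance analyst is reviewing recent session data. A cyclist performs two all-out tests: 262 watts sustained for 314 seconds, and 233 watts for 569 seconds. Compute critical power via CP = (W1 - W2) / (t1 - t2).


W1 = P1 * t1 = 262 * 314 = 82268 J
W2 = P2 * t2 = 233 * 569 = 132577 J
CP = (82268 - 132577) / (314 - 569)
= 197.29 W

197.29 W
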